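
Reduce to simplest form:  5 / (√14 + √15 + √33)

Group as (√14 + √15) + √33; multiply by (√14 + √15) - √33, then rationalise the remaining surd.

(-15*√770 - 10*√33 + 80*√15 + 85*√14)/412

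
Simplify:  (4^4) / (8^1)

2^5

4^4 = 2^8; 8^1 = 2^3
Combine exponents: 2^5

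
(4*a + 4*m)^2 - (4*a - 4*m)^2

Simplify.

64*a*m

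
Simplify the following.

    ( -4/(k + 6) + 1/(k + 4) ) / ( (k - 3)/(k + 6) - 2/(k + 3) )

(-3*k² - 19*k - 30)/(k³ + 2*k² - 29*k - 84)

Numerator: -4/(k + 6) + 1/(k + 4) = (-3*k - 10)/(k² + 10*k + 24)
Denominator: (k - 3)/(k + 6) - 2/(k + 3) = (k² - 2*k - 21)/(k² + 9*k + 18)
Divide: ((-3*k - 10)/(k² + 10*k + 24)) · ((k² + 9*k + 18)/(k² - 2*k - 21)) = (-3*k² - 19*k - 30)/(k³ + 2*k² - 29*k - 84)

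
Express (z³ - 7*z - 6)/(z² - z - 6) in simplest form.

Factor: z³ - 7*z - 6 = (z + 1)·(z + 2)·(z - 3);  z² - z - 6 = (z - 3)·(z + 2)
Cancel the common factors (z - 3), (z + 2).

z + 1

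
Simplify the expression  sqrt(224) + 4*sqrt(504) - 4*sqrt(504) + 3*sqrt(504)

sqrt(224) = 4*sqrt(14); 4*sqrt(504) = 24*sqrt(14); 4*sqrt(504) = 24*sqrt(14); 3*sqrt(504) = 18*sqrt(14)
Combine: (4 + 24 - 24 + 18)·sqrt(14) = 22*sqrt(14)

22*sqrt(14)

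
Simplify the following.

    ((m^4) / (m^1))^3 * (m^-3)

m^6

Inside the bracket: m^3
Raise to the power 3: m^9
Multiply by (m^-3): add exponents.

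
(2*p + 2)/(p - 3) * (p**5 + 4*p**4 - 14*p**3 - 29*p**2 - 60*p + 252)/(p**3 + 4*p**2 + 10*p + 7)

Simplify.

2*p**2 + 8*p - 24

Factor: 2*p + 2 = 2*(p + 1);  p**5 + 4*p**4 - 14*p**3 - 29*p**2 - 60*p + 252 = (p - 3)*(p - 2)*(p + 6)*(p**2 + 3*p + 7);  p**3 + 4*p**2 + 10*p + 7 = (p**2 + 3*p + 7)*(p + 1)
Cancel the common factors (p**2 + 3*p + 7), (p - 3), (p + 1).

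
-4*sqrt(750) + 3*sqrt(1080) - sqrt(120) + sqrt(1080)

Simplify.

4*sqrt(750) = 20*sqrt(30); 3*sqrt(1080) = 18*sqrt(30); sqrt(120) = 2*sqrt(30); sqrt(1080) = 6*sqrt(30)
Combine: (-20 + 18 - 2 + 6)·sqrt(30) = 2*sqrt(30)

2*sqrt(30)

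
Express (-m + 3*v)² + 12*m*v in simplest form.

(m + 3*v)²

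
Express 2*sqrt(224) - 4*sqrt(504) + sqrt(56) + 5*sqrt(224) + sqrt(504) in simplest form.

2*sqrt(224) = 8*sqrt(14); 4*sqrt(504) = 24*sqrt(14); sqrt(56) = 2*sqrt(14); 5*sqrt(224) = 20*sqrt(14); sqrt(504) = 6*sqrt(14)
Combine: (8 - 24 + 2 + 20 + 6)·sqrt(14) = 12*sqrt(14)

12*sqrt(14)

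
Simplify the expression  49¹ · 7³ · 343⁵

7^20

49¹ = 7^2; 7³ = 7^3; 343⁵ = 7^15
Combine exponents: 7^20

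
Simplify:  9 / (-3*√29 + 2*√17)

(-27*√29 - 18*√17)/193

Multiply numerator and denominator by 2*√17 + 3*√29.
Denominator becomes -193; numerator becomes 18*√17 + 27*√29.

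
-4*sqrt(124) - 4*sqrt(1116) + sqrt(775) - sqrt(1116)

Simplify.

-33*sqrt(31)

4*sqrt(124) = 8*sqrt(31); 4*sqrt(1116) = 24*sqrt(31); sqrt(775) = 5*sqrt(31); sqrt(1116) = 6*sqrt(31)
Combine: (-8 - 24 + 5 - 6)·sqrt(31) = -33*sqrt(31)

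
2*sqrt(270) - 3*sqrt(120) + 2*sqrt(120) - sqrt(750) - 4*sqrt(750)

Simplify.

-21*sqrt(30)

2*sqrt(270) = 6*sqrt(30); 3*sqrt(120) = 6*sqrt(30); 2*sqrt(120) = 4*sqrt(30); sqrt(750) = 5*sqrt(30); 4*sqrt(750) = 20*sqrt(30)
Combine: (6 - 6 + 4 - 5 - 20)·sqrt(30) = -21*sqrt(30)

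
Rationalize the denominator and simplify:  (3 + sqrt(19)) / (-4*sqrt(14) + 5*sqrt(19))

(12*sqrt(14) + 4*sqrt(266) + 15*sqrt(19) + 95)/251

Multiply numerator and denominator by 4*sqrt(14) + 5*sqrt(19).
Denominator becomes 251; numerator becomes 12*sqrt(14) + 4*sqrt(266) + 15*sqrt(19) + 95.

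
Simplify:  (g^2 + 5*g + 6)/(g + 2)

Factor: g^2 + 5*g + 6 = (g + 2)*(g + 3)
Cancel the common factor (g + 2).

g + 3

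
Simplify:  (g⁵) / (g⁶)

1/g

Quotient: (g^-1)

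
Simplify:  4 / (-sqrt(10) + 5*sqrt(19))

(4*sqrt(10) + 20*sqrt(19))/465

Multiply numerator and denominator by sqrt(10) + 5*sqrt(19).
Denominator becomes 465; numerator becomes 4*sqrt(10) + 20*sqrt(19).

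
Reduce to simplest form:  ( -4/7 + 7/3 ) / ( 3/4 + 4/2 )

148/231

Numerator: -4/7 + 7/3 = 37/21
Denominator: 3/4 + 4/2 = 11/4
Divide: (37/21) · (4/11) = 148/231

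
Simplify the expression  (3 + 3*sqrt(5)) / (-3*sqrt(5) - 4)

Multiply numerator and denominator by -4 + 3*sqrt(5).
Denominator becomes -29; numerator becomes -3*sqrt(5) + 33.

(-33 + 3*sqrt(5))/29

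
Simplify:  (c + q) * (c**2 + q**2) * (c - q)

Telescope via difference of squares: (c+q)(c-q) = c**2 - q**2, then repeat with the next factor.

c**4 - q**4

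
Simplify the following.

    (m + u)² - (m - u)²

4*m*u

Only the odd-power cross terms survive.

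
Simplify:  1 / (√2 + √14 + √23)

(-4*√161 - 7*√23 + 11*√14 + 35*√2)/63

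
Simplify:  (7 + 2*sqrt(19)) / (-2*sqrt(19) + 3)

Multiply numerator and denominator by 3 + 2*sqrt(19).
Denominator becomes -67; numerator becomes 20*sqrt(19) + 97.

(-97 - 20*sqrt(19))/67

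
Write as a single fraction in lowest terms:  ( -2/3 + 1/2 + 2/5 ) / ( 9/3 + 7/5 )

Numerator: -2/3 + 1/2 + 2/5 = 7/30
Denominator: 9/3 + 7/5 = 22/5
Divide: (7/30) · (5/22) = 7/132

7/132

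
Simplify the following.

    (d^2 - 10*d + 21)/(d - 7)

d - 3

Factor: d^2 - 10*d + 21 = (d - 7)*(d - 3)
Cancel the common factor (d - 7).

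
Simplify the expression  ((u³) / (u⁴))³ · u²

Inside the bracket: (u^-1)
Raise to the power 3: (u^-3)
Multiply by u²: add exponents.

1/u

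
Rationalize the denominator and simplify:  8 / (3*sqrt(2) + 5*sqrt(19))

Multiply numerator and denominator by -3*sqrt(2) + 5*sqrt(19).
Denominator becomes 457; numerator becomes -24*sqrt(2) + 40*sqrt(19).

(-24*sqrt(2) + 40*sqrt(19))/457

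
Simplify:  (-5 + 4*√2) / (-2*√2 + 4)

Multiply numerator and denominator by 2*√2 + 4.
Denominator becomes 8; numerator becomes -4 + 6*√2.

(-2 + 3*√2)/4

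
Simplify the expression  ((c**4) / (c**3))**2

Inside the bracket: c**1
Raise to the power 2: c**2

c**2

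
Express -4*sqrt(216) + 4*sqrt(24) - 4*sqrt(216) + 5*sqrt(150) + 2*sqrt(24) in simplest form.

-11*sqrt(6)

4*sqrt(216) = 24*sqrt(6); 4*sqrt(24) = 8*sqrt(6); 4*sqrt(216) = 24*sqrt(6); 5*sqrt(150) = 25*sqrt(6); 2*sqrt(24) = 4*sqrt(6)
Combine: (-24 + 8 - 24 + 25 + 4)·sqrt(6) = -11*sqrt(6)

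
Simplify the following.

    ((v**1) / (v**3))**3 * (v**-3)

v**(-9)

Inside the bracket: (v**-2)
Raise to the power 3: (v**-6)
Multiply by (v**-3): add exponents.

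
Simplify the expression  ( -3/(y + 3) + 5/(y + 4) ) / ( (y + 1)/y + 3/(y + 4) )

(2*y^2 + 3*y)/(y^3 + 11*y^2 + 28*y + 12)

Numerator: -3/(y + 3) + 5/(y + 4) = (2*y + 3)/(y^2 + 7*y + 12)
Denominator: (y + 1)/y + 3/(y + 4) = (y^2 + 8*y + 4)/(y^2 + 4*y)
Divide: ((2*y + 3)/(y^2 + 7*y + 12)) · ((y^2 + 4*y)/(y^2 + 8*y + 4)) = (2*y^2 + 3*y)/(y^3 + 11*y^2 + 28*y + 12)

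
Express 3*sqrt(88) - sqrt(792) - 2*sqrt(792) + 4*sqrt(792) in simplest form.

3*sqrt(88) = 6*sqrt(22); sqrt(792) = 6*sqrt(22); 2*sqrt(792) = 12*sqrt(22); 4*sqrt(792) = 24*sqrt(22)
Combine: (6 - 6 - 12 + 24)·sqrt(22) = 12*sqrt(22)

12*sqrt(22)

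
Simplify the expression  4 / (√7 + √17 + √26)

(-√3094 - √26 + 8*√17 + 18*√7)/59

Group as (√7 + √26) + √17; multiply by (√7 + √26) - √17, then rationalise the remaining surd.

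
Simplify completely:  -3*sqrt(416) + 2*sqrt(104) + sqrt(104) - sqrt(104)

3*sqrt(416) = 12*sqrt(26); 2*sqrt(104) = 4*sqrt(26); sqrt(104) = 2*sqrt(26); sqrt(104) = 2*sqrt(26)
Combine: (-12 + 4 + 2 - 2)·sqrt(26) = -8*sqrt(26)

-8*sqrt(26)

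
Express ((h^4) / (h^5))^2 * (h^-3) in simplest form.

Inside the bracket: (h^-1)
Raise to the power 2: (h^-2)
Multiply by (h^-3): add exponents.

h^(-5)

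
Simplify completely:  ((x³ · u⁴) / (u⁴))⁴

Inside the bracket: x³
Raise to the power 4: x^12

x^12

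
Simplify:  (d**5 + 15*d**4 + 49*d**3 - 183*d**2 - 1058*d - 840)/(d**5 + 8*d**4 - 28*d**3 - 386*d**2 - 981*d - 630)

Factor: d**5 + 15*d**4 + 49*d**3 - 183*d**2 - 1058*d - 840 = (d + 7)*(d + 1)*(d + 6)*(d - 4)*(d + 5);  d**5 + 8*d**4 - 28*d**3 - 386*d**2 - 981*d - 630 = (d + 1)*(d + 6)*(d + 5)*(d + 3)*(d - 7)
Cancel the common factors (d + 1), (d + 5), (d + 6).

(d**2 + 3*d - 28)/(d**2 - 4*d - 21)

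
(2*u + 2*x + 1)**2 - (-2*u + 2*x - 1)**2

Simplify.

8*x*(2*u + 1)

Write as f((2*x),(2*u + 1)) - f((2*x),-(2*u + 1)) and expand.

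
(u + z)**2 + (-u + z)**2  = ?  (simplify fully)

Only the even-power cross terms survive.

2*u**2 + 2*z**2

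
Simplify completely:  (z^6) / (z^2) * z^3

z^7

Quotient: z^4
Multiply by z^3: add exponents.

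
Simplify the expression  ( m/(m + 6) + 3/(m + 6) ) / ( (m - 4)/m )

Numerator: m/(m + 6) + 3/(m + 6) = (m + 3)/(m + 6)
Denominator: (m - 4)/m = (m - 4)/m
Divide: ((m + 3)/(m + 6)) · (m/(m - 4)) = (m**2 + 3*m)/(m**2 + 2*m - 24)

(m**2 + 3*m)/(m**2 + 2*m - 24)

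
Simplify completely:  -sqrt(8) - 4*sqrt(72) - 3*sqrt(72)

sqrt(8) = 2*sqrt(2); 4*sqrt(72) = 24*sqrt(2); 3*sqrt(72) = 18*sqrt(2)
Combine: (-2 - 24 - 18)·sqrt(2) = -44*sqrt(2)

-44*sqrt(2)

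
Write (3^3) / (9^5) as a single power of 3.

3^3 = 3^3; 9^5 = 3^10
Combine exponents: 3^(-7)

3^(-7)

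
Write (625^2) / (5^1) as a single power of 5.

5^7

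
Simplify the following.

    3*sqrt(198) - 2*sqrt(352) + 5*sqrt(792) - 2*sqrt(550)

21*sqrt(22)

3*sqrt(198) = 9*sqrt(22); 2*sqrt(352) = 8*sqrt(22); 5*sqrt(792) = 30*sqrt(22); 2*sqrt(550) = 10*sqrt(22)
Combine: (9 - 8 + 30 - 10)·sqrt(22) = 21*sqrt(22)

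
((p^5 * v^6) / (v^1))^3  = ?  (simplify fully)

p^15*v^15

Inside the bracket: p^5 * v^5
Raise to the power 3: p^15 * v^15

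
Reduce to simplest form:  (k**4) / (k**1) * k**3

Quotient: k**3
Multiply by k**3: add exponents.

k**6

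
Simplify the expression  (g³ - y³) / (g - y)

g² + g*y + y²

Factor as (a-b)(a^2+ab+b^2) with a=g, b=y.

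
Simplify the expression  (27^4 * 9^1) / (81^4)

3^(-2)

27^4 = 3^12; 9^1 = 3^2; 81^4 = 3^16
Combine exponents: 3^(-2)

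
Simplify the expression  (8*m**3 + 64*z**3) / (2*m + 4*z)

4*m**2 - 8*m*z + 16*z**2

(4*z)**3 + (2*m)**3 = (2*m + 4*z)(4*m**2 - 8*m*z + 16*z**2).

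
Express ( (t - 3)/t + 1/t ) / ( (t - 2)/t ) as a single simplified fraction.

Numerator: (t - 3)/t + 1/t = (t - 2)/t
Denominator: (t - 2)/t = (t - 2)/t
Divide: ((t - 2)/t) · (t/(t - 2)) = 1

1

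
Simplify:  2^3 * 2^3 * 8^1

2^9

2^3 = 2^3; 2^3 = 2^3; 8^1 = 2^3
Combine exponents: 2^9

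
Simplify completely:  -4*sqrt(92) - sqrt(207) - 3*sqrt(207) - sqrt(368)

-24*sqrt(23)

4*sqrt(92) = 8*sqrt(23); sqrt(207) = 3*sqrt(23); 3*sqrt(207) = 9*sqrt(23); sqrt(368) = 4*sqrt(23)
Combine: (-8 - 3 - 9 - 4)·sqrt(23) = -24*sqrt(23)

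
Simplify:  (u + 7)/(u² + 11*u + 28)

1/(u + 4)

Factor: u² + 11*u + 28 = (u + 4)·(u + 7)
Cancel the common factor (u + 7).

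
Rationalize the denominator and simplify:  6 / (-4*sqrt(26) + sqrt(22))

Multiply numerator and denominator by sqrt(22) + 4*sqrt(26).
Denominator becomes -394; numerator becomes 6*sqrt(22) + 24*sqrt(26).

(-12*sqrt(26) - 3*sqrt(22))/197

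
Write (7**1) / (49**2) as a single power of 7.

7**(-3)

7**1 = 7**1; 49**2 = 7**4
Combine exponents: 7**(-3)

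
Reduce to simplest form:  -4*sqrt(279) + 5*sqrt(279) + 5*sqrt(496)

23*sqrt(31)

4*sqrt(279) = 12*sqrt(31); 5*sqrt(279) = 15*sqrt(31); 5*sqrt(496) = 20*sqrt(31)
Combine: (-12 + 15 + 20)·sqrt(31) = 23*sqrt(31)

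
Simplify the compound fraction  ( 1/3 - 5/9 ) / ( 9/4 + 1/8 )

-16/171

Numerator: 1/3 - 5/9 = -2/9
Denominator: 9/4 + 1/8 = 19/8
Divide: (-2/9) · (8/19) = -16/171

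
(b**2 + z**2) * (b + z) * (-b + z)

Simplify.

(z+b)(z-b) = -b**2 + z**2; continue pairing.

-b**4 + z**4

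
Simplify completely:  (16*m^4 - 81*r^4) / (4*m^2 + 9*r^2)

16*m^4 - 81*r^4 factors as -(-2*m + 3*r)*(2*m + 3*r)*(4*m^2 + 9*r^2).

4*m^2 - 9*r^2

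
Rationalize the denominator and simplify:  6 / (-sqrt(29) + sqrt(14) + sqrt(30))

(-30*sqrt(29) + 26*sqrt(30) + 90*sqrt(14) + 8*sqrt(3045))/485

Group as (sqrt(14) + sqrt(30)) - sqrt(29); multiply by (sqrt(14) + sqrt(30)) + sqrt(29), then rationalise the remaining surd.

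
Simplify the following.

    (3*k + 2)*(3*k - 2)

9*k^2 - 4

Product of conjugates: (P+Q)(P-Q) = P^2 - Q^2.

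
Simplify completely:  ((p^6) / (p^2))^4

Inside the bracket: p^4
Raise to the power 4: p^16

p^16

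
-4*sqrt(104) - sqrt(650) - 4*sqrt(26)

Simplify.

-17*sqrt(26)

4*sqrt(104) = 8*sqrt(26); sqrt(650) = 5*sqrt(26); 4*sqrt(26) = 4*sqrt(26)
Combine: (-8 - 5 - 4)·sqrt(26) = -17*sqrt(26)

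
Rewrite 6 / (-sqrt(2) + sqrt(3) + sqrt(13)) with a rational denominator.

(-18*sqrt(3) - 3*sqrt(78) + 21*sqrt(2) + 12*sqrt(13))/10

Group as (sqrt(3) + sqrt(13)) - sqrt(2); multiply by (sqrt(3) + sqrt(13)) + sqrt(2), then rationalise the remaining surd.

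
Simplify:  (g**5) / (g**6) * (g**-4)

g**(-5)

Quotient: (g**-1)
Multiply by (g**-4): add exponents.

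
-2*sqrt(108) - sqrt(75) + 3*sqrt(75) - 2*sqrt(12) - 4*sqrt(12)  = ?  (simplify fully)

-14*sqrt(3)

2*sqrt(108) = 12*sqrt(3); sqrt(75) = 5*sqrt(3); 3*sqrt(75) = 15*sqrt(3); 2*sqrt(12) = 4*sqrt(3); 4*sqrt(12) = 8*sqrt(3)
Combine: (-12 - 5 + 15 - 4 - 8)·sqrt(3) = -14*sqrt(3)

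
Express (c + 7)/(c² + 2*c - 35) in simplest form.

1/(c - 5)

Factor: c² + 2*c - 35 = (c - 5)·(c + 7)
Cancel the common factor (c + 7).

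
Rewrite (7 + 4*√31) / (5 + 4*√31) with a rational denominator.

Multiply numerator and denominator by -4*√31 + 5.
Denominator becomes -471; numerator becomes -461 - 8*√31.

(8*√31 + 461)/471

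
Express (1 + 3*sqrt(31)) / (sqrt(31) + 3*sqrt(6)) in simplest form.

(-93 - sqrt(31) + 3*sqrt(6) + 9*sqrt(186))/23

Multiply numerator and denominator by -3*sqrt(6) + sqrt(31).
Denominator becomes -23; numerator becomes -9*sqrt(186) - 3*sqrt(6) + sqrt(31) + 93.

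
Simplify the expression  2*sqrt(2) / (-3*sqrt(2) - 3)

(-4 + 2*sqrt(2))/3

Multiply numerator and denominator by -3 + 3*sqrt(2).
Denominator becomes -9; numerator becomes -6*sqrt(2) + 12.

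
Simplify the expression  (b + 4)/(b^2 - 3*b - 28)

Factor: b^2 - 3*b - 28 = (b + 4)*(b - 7)
Cancel the common factor (b + 4).

1/(b - 7)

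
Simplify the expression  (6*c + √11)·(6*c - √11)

Difference of squares with P = 6*c, Q = √11.

36*c² - 11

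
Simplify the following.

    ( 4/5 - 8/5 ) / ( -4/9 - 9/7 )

252/545

Numerator: 4/5 - 8/5 = -4/5
Denominator: -4/9 - 9/7 = -109/63
Divide: (-4/5) · (-63/109) = 252/545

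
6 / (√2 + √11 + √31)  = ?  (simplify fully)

(-33*√11 - 60*√2 + 3*√682 + 27*√31)/59

Group as (√11 + √31) + √2; multiply by (√11 + √31) - √2, then rationalise the remaining surd.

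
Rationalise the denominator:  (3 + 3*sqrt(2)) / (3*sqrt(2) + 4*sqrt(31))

(-18 - 9*sqrt(2) + 12*sqrt(31) + 12*sqrt(62))/478

Multiply numerator and denominator by -4*sqrt(31) + 3*sqrt(2).
Denominator becomes -478; numerator becomes -12*sqrt(62) - 12*sqrt(31) + 9*sqrt(2) + 18.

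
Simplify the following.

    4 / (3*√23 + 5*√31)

(-3*√23 + 5*√31)/142

Multiply numerator and denominator by -3*√23 + 5*√31.
Denominator becomes 568; numerator becomes -12*√23 + 20*√31.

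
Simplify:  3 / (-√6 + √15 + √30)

(-13*√6 - 3*√30 + 7*√15 + 20*√3)/31

Group as (√15 + √30) - √6; multiply by (√15 + √30) + √6, then rationalise the remaining surd.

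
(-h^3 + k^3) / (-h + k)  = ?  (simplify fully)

h^2 + h*k + k^2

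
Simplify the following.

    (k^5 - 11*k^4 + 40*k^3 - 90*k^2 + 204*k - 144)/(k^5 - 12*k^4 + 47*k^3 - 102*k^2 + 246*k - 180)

(k - 4)/(k - 5)

Factor: k^5 - 11*k^4 + 40*k^3 - 90*k^2 + 204*k - 144 = (k^2 + 6)*(k - 1)*(k - 4)*(k - 6);  k^5 - 12*k^4 + 47*k^3 - 102*k^2 + 246*k - 180 = (k^2 + 6)*(k - 5)*(k - 1)*(k - 6)
Cancel the common factors (k^2 + 6), (k - 6), (k - 1).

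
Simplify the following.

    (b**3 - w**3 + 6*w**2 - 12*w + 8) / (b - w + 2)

Factor as (a-b)(a**2+ab+b**2) with a=b, b=(w - 2).

b**2 + b*w - 2*b + w**2 - 4*w + 4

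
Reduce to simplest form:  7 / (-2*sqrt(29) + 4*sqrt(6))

(-7*sqrt(29) - 14*sqrt(6))/10

Multiply numerator and denominator by 4*sqrt(6) + 2*sqrt(29).
Denominator becomes -20; numerator becomes 28*sqrt(6) + 14*sqrt(29).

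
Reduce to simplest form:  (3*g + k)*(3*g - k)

9*g^2 - k^2

(3*g)^2 - (k)^2 = 9*g^2 - k^2.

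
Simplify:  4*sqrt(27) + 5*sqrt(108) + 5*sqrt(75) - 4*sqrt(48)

4*sqrt(27) = 12*sqrt(3); 5*sqrt(108) = 30*sqrt(3); 5*sqrt(75) = 25*sqrt(3); 4*sqrt(48) = 16*sqrt(3)
Combine: (12 + 30 + 25 - 16)·sqrt(3) = 51*sqrt(3)

51*sqrt(3)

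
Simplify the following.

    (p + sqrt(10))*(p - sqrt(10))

p^2 - 10

Difference of squares with P = p, Q = sqrt(10).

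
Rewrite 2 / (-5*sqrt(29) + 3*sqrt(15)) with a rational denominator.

(-5*sqrt(29) - 3*sqrt(15))/295

Multiply numerator and denominator by 3*sqrt(15) + 5*sqrt(29).
Denominator becomes -590; numerator becomes 6*sqrt(15) + 10*sqrt(29).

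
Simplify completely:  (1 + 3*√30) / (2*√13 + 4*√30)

(-3*√390 - √13 + 2*√30 + 180)/214

Multiply numerator and denominator by -2*√13 + 4*√30.
Denominator becomes 428; numerator becomes -6*√390 - 2*√13 + 4*√30 + 360.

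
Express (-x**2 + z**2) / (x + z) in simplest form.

Difference of squares: factor out (x + z).

-x + z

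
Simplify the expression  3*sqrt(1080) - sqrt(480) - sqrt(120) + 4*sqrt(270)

3*sqrt(1080) = 18*sqrt(30); sqrt(480) = 4*sqrt(30); sqrt(120) = 2*sqrt(30); 4*sqrt(270) = 12*sqrt(30)
Combine: (18 - 4 - 2 + 12)·sqrt(30) = 24*sqrt(30)

24*sqrt(30)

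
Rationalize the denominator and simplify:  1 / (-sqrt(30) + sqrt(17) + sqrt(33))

(-10*sqrt(30) + 7*sqrt(33) + 23*sqrt(17) + 3*sqrt(1870))/922

Group as (sqrt(17) + sqrt(33)) - sqrt(30); multiply by (sqrt(17) + sqrt(33)) + sqrt(30), then rationalise the remaining surd.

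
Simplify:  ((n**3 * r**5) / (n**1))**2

n**4*r**10

Inside the bracket: n**2 * r**5
Raise to the power 2: n**4 * r**10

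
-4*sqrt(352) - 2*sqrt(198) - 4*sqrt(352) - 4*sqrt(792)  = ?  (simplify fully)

-62*sqrt(22)

4*sqrt(352) = 16*sqrt(22); 2*sqrt(198) = 6*sqrt(22); 4*sqrt(352) = 16*sqrt(22); 4*sqrt(792) = 24*sqrt(22)
Combine: (-16 - 6 - 16 - 24)·sqrt(22) = -62*sqrt(22)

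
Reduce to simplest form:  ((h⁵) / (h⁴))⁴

h⁴

Inside the bracket: h¹
Raise to the power 4: h⁴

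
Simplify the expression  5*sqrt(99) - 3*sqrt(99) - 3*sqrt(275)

-9*sqrt(11)

5*sqrt(99) = 15*sqrt(11); 3*sqrt(99) = 9*sqrt(11); 3*sqrt(275) = 15*sqrt(11)
Combine: (15 - 9 - 15)·sqrt(11) = -9*sqrt(11)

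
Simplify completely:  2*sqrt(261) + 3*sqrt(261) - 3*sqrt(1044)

-3*sqrt(29)

2*sqrt(261) = 6*sqrt(29); 3*sqrt(261) = 9*sqrt(29); 3*sqrt(1044) = 18*sqrt(29)
Combine: (6 + 9 - 18)·sqrt(29) = -3*sqrt(29)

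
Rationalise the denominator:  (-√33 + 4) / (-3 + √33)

Multiply numerator and denominator by -√33 - 3.
Denominator becomes -24; numerator becomes -√33 + 21.

(-21 + √33)/24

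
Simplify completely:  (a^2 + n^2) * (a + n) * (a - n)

a^4 - n^4

Telescope via difference of squares: (a+n)(a-n) = a^2 - n^2, then repeat with the next factor.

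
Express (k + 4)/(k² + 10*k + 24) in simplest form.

1/(k + 6)

Factor: k² + 10*k + 24 = (k + 4)·(k + 6)
Cancel the common factor (k + 4).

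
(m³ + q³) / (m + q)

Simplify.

m² - m*q + q²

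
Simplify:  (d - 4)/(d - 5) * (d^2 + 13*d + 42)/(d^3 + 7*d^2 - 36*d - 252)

Factor: d^2 + 13*d + 42 = (d + 7)*(d + 6);  d^3 + 7*d^2 - 36*d - 252 = (d - 6)*(d + 7)*(d + 6)
Cancel the common factors (d + 6), (d + 7).

(d - 4)/(d^2 - 11*d + 30)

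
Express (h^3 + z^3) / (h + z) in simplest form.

Apply the sum-of-cubes factorisation and cancel (h + z).

h^2 - h*z + z^2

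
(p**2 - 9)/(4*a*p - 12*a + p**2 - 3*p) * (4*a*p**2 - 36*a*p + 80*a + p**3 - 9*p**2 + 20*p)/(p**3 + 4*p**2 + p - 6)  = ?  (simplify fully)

(p**2 - 9*p + 20)/(p**2 + p - 2)

Factor: p**2 - 9 = (p - 3)*(p + 3);  4*a*p - 12*a + p**2 - 3*p = (p - 3)*(4*a + p);  4*a*p**2 - 36*a*p + 80*a + p**3 - 9*p**2 + 20*p = (4*a + p)*(p - 4)*(p - 5);  p**3 + 4*p**2 + p - 6 = (p + 2)*(p - 1)*(p + 3)
Cancel the common factors (p + 3), (4*a + p), (p - 3).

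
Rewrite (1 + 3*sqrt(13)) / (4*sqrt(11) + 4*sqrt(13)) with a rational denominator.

Multiply numerator and denominator by -4*sqrt(11) + 4*sqrt(13).
Denominator becomes 32; numerator becomes -12*sqrt(143) - 4*sqrt(11) + 4*sqrt(13) + 156.

(-3*sqrt(143) - sqrt(11) + sqrt(13) + 39)/8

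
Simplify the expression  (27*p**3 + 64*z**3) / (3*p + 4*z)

9*p**2 - 12*p*z + 16*z**2

(3*p)**3 + (4*z)**3 = (3*p + 4*z)(9*p**2 - 12*p*z + 16*z**2).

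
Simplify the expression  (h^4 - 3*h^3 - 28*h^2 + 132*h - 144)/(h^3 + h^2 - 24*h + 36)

Factor: h^4 - 3*h^3 - 28*h^2 + 132*h - 144 = (h - 3)*(h + 6)*(h - 4)*(h - 2);  h^3 + h^2 - 24*h + 36 = (h - 2)*(h - 3)*(h + 6)
Cancel the common factors (h - 2), (h - 3), (h + 6).

h - 4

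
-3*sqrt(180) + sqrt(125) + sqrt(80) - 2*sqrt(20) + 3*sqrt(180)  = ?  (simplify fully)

3*sqrt(180) = 18*sqrt(5); sqrt(125) = 5*sqrt(5); sqrt(80) = 4*sqrt(5); 2*sqrt(20) = 4*sqrt(5); 3*sqrt(180) = 18*sqrt(5)
Combine: (-18 + 5 + 4 - 4 + 18)·sqrt(5) = 5*sqrt(5)

5*sqrt(5)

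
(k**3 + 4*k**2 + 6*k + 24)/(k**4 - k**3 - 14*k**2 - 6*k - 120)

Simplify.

Factor: k**3 + 4*k**2 + 6*k + 24 = (k**2 + 6)*(k + 4);  k**4 - k**3 - 14*k**2 - 6*k - 120 = (k - 5)*(k + 4)*(k**2 + 6)
Cancel the common factors (k**2 + 6), (k + 4).

1/(k - 5)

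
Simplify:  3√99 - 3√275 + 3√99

3√99 = 9*√11; 3√275 = 15*√11; 3√99 = 9*√11
Combine: (9 - 15 + 9)·√11 = 3*√11

3*√11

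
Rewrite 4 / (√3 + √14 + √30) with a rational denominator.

-76*√14 - 164*√3 + 48*√35 + 52*√30

Group as (√3 + √14) + √30; multiply by (√3 + √14) - √30, then rationalise the remaining surd.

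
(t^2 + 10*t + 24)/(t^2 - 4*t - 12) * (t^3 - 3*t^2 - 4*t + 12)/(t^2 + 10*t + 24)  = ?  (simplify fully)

Factor: t^2 + 10*t + 24 = (t + 6)*(t + 4);  t^2 - 4*t - 12 = (t + 2)*(t - 6);  t^3 - 3*t^2 - 4*t + 12 = (t - 3)*(t + 2)*(t - 2);  t^2 + 10*t + 24 = (t + 4)*(t + 6)
Cancel the common factors (t + 4), (t + 2), (t + 6).

(t^2 - 5*t + 6)/(t - 6)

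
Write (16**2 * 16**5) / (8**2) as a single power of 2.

2**22

16**2 = 2**8; 16**5 = 2**20; 8**2 = 2**6
Combine exponents: 2**22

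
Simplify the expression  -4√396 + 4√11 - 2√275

4√396 = 24*√11; 4√11 = 4*√11; 2√275 = 10*√11
Combine: (-24 + 4 - 10)·√11 = -30*√11

-30*√11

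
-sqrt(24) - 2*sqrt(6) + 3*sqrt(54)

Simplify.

sqrt(24) = 2*sqrt(6); 2*sqrt(6) = 2*sqrt(6); 3*sqrt(54) = 9*sqrt(6)
Combine: (-2 - 2 + 9)·sqrt(6) = 5*sqrt(6)

5*sqrt(6)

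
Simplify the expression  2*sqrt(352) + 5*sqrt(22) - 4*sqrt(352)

-3*sqrt(22)

2*sqrt(352) = 8*sqrt(22); 5*sqrt(22) = 5*sqrt(22); 4*sqrt(352) = 16*sqrt(22)
Combine: (8 + 5 - 16)·sqrt(22) = -3*sqrt(22)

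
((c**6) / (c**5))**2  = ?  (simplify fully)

c**2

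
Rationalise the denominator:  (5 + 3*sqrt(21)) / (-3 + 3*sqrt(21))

(2*sqrt(21) + 17)/15

Multiply numerator and denominator by -3*sqrt(21) - 3.
Denominator becomes -180; numerator becomes -204 - 24*sqrt(21).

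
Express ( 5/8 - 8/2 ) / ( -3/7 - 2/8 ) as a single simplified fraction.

189/38

Numerator: 5/8 - 8/2 = -27/8
Denominator: -3/7 - 2/8 = -19/28
Divide: (-27/8) · (-28/19) = 189/38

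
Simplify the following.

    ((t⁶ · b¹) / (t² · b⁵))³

t^12/b^12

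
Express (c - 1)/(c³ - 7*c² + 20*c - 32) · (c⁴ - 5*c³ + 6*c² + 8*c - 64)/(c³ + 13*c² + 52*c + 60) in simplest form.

(c - 1)/(c² + 11*c + 30)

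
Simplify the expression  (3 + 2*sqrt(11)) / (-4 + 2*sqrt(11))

Multiply numerator and denominator by -2*sqrt(11) - 4.
Denominator becomes -28; numerator becomes -56 - 14*sqrt(11).

(sqrt(11) + 4)/2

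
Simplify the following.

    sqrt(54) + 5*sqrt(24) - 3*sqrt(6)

10*sqrt(6)

sqrt(54) = 3*sqrt(6); 5*sqrt(24) = 10*sqrt(6); 3*sqrt(6) = 3*sqrt(6)
Combine: (3 + 10 - 3)·sqrt(6) = 10*sqrt(6)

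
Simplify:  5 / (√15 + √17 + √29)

(-10*√7395 + 15*√29 + 135*√17 + 155*√15)/1011

Group as (√15 + √29) + √17; multiply by (√15 + √29) - √17, then rationalise the remaining surd.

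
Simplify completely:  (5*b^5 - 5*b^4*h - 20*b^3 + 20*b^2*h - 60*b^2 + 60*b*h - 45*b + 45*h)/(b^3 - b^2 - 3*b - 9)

5*b^2 - 5*b*h + 5*b - 5*h

Factor: 5*b^5 - 5*b^4*h - 20*b^3 + 20*b^2*h - 60*b^2 + 60*b*h - 45*b + 45*h = 5*(b + 1)*(b^2 + 2*b + 3)*(b - h)*(b - 3);  b^3 - b^2 - 3*b - 9 = (b^2 + 2*b + 3)*(b - 3)
Cancel the common factors (b^2 + 2*b + 3), (b - 3).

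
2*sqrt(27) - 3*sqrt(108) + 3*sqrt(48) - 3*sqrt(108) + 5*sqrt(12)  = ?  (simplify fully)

-8*sqrt(3)

2*sqrt(27) = 6*sqrt(3); 3*sqrt(108) = 18*sqrt(3); 3*sqrt(48) = 12*sqrt(3); 3*sqrt(108) = 18*sqrt(3); 5*sqrt(12) = 10*sqrt(3)
Combine: (6 - 18 + 12 - 18 + 10)·sqrt(3) = -8*sqrt(3)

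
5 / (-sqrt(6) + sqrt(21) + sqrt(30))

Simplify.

(-15*sqrt(6) - sqrt(30) + 5*sqrt(21) + 4*sqrt(105))/33

Group as (sqrt(21) + sqrt(30)) - sqrt(6); multiply by (sqrt(21) + sqrt(30)) + sqrt(6), then rationalise the remaining surd.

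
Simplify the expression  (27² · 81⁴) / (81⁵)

3^2

27² = 3^6; 81⁴ = 3^16; 81⁵ = 3^20
Combine exponents: 3^2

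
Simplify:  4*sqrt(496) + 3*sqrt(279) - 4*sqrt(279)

13*sqrt(31)

4*sqrt(496) = 16*sqrt(31); 3*sqrt(279) = 9*sqrt(31); 4*sqrt(279) = 12*sqrt(31)
Combine: (16 + 9 - 12)·sqrt(31) = 13*sqrt(31)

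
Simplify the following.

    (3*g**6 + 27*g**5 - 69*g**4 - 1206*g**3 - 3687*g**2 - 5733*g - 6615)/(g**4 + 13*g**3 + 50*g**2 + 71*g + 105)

3*g**2 - 12*g - 63

Factor: 3*g**6 + 27*g**5 - 69*g**4 - 1206*g**3 - 3687*g**2 - 5733*g - 6615 = 3*(g + 3)*(g + 7)*(g + 5)*(g - 7)*(g**2 + g + 3);  g**4 + 13*g**3 + 50*g**2 + 71*g + 105 = (g + 5)*(g**2 + g + 3)*(g + 7)
Cancel the common factors (g**2 + g + 3), (g + 5), (g + 7).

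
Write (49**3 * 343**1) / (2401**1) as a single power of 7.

49**3 = 7**6; 343**1 = 7**3; 2401**1 = 7**4
Combine exponents: 7**5

7**5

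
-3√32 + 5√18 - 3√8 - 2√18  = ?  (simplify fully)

-9*√2

3√32 = 12*√2; 5√18 = 15*√2; 3√8 = 6*√2; 2√18 = 6*√2
Combine: (-12 + 15 - 6 - 6)·√2 = -9*√2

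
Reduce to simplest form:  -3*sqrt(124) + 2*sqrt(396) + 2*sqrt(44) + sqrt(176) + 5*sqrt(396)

-6*sqrt(31) + 50*sqrt(11)

3*sqrt(124) = 6*sqrt(31); 2*sqrt(396) = 12*sqrt(11); 2*sqrt(44) = 4*sqrt(11); sqrt(176) = 4*sqrt(11); 5*sqrt(396) = 30*sqrt(11)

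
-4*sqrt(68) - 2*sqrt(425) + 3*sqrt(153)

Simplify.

-9*sqrt(17)

4*sqrt(68) = 8*sqrt(17); 2*sqrt(425) = 10*sqrt(17); 3*sqrt(153) = 9*sqrt(17)
Combine: (-8 - 10 + 9)·sqrt(17) = -9*sqrt(17)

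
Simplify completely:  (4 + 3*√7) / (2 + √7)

(-2*√7 + 13)/3

Multiply numerator and denominator by -√7 + 2.
Denominator becomes -3; numerator becomes -13 + 2*√7.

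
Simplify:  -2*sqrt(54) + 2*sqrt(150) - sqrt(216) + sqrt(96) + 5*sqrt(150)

2*sqrt(54) = 6*sqrt(6); 2*sqrt(150) = 10*sqrt(6); sqrt(216) = 6*sqrt(6); sqrt(96) = 4*sqrt(6); 5*sqrt(150) = 25*sqrt(6)
Combine: (-6 + 10 - 6 + 4 + 25)·sqrt(6) = 27*sqrt(6)

27*sqrt(6)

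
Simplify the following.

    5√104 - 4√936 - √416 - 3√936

-36*√26

5√104 = 10*√26; 4√936 = 24*√26; √416 = 4*√26; 3√936 = 18*√26
Combine: (10 - 24 - 4 - 18)·√26 = -36*√26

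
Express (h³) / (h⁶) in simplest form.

Quotient: (h^-3)

h^(-3)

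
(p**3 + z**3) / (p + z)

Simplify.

p**2 - p*z + z**2

Factor as (a+b)(a**2-ab+b**2) with a=p, b=z.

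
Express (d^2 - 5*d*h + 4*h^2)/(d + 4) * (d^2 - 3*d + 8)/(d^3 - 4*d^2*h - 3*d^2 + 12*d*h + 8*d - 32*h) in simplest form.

Factor: d^2 - 5*d*h + 4*h^2 = (d - h)*(d - 4*h);  d^3 - 4*d^2*h - 3*d^2 + 12*d*h + 8*d - 32*h = (d - 4*h)*(d^2 - 3*d + 8)
Cancel the common factors (d^2 - 3*d + 8), (d - 4*h).

(d - h)/(d + 4)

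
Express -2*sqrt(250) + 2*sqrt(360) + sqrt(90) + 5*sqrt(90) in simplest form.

20*sqrt(10)

2*sqrt(250) = 10*sqrt(10); 2*sqrt(360) = 12*sqrt(10); sqrt(90) = 3*sqrt(10); 5*sqrt(90) = 15*sqrt(10)
Combine: (-10 + 12 + 3 + 15)·sqrt(10) = 20*sqrt(10)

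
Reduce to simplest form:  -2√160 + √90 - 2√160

-13*√10

2√160 = 8*√10; √90 = 3*√10; 2√160 = 8*√10
Combine: (-8 + 3 - 8)·√10 = -13*√10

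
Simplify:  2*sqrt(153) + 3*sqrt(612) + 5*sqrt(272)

2*sqrt(153) = 6*sqrt(17); 3*sqrt(612) = 18*sqrt(17); 5*sqrt(272) = 20*sqrt(17)
Combine: (6 + 18 + 20)·sqrt(17) = 44*sqrt(17)

44*sqrt(17)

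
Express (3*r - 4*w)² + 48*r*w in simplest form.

After expansion: 9*r² + 24*r*w + 16*w² — a perfect-square trinomial.

(3*r + 4*w)²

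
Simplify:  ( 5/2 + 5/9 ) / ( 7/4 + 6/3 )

Numerator: 5/2 + 5/9 = 55/18
Denominator: 7/4 + 6/3 = 15/4
Divide: (55/18) · (4/15) = 22/27

22/27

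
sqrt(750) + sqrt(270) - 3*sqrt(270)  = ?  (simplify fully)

-sqrt(30)

sqrt(750) = 5*sqrt(30); sqrt(270) = 3*sqrt(30); 3*sqrt(270) = 9*sqrt(30)
Combine: (5 + 3 - 9)·sqrt(30) = -sqrt(30)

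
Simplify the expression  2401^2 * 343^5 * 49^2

7^27

2401^2 = 7^8; 343^5 = 7^15; 49^2 = 7^4
Combine exponents: 7^27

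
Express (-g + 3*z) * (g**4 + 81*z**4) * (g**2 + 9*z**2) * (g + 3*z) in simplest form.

-g**8 + 6561*z**8

((3*z)+g)((3*z)-g) = -g**2 + 9*z**2; continue pairing.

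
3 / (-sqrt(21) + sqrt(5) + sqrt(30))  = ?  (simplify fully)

Group as (sqrt(5) + sqrt(30)) - sqrt(21); multiply by (sqrt(5) + sqrt(30)) + sqrt(21), then rationalise the remaining surd.

(-21*sqrt(21) - 6*sqrt(30) + 69*sqrt(5) + 45*sqrt(14))/202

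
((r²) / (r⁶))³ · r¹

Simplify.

r^(-11)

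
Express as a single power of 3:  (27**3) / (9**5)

3**(-1)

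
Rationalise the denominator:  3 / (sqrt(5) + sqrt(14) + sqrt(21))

Group as (sqrt(5) + sqrt(14)) + sqrt(21); multiply by (sqrt(5) + sqrt(14)) - sqrt(21), then rationalise the remaining surd.

(-7*sqrt(30) - sqrt(21) + 6*sqrt(14) + 15*sqrt(5))/46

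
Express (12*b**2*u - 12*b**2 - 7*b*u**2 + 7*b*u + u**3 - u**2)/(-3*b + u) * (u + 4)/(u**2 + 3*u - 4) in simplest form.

Factor: 12*b**2*u - 12*b**2 - 7*b*u**2 + 7*b*u + u**3 - u**2 = (u - 1)*(-3*b + u)*(-4*b + u);  u**2 + 3*u - 4 = (u + 4)*(u - 1)
Cancel the common factors (u + 4), (u - 1), (-3*b + u).

-4*b + u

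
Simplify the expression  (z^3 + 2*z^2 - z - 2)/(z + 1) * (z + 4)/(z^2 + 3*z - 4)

z + 2

Factor: z^3 + 2*z^2 - z - 2 = (z + 1)*(z - 1)*(z + 2);  z^2 + 3*z - 4 = (z + 4)*(z - 1)
Cancel the common factors (z - 1), (z + 4), (z + 1).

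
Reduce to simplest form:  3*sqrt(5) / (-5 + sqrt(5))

Multiply numerator and denominator by -5 - sqrt(5).
Denominator becomes 20; numerator becomes -15*sqrt(5) - 15.

(-3*sqrt(5) - 3)/4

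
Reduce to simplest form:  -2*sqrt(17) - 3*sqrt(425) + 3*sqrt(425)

2*sqrt(17) = 2*sqrt(17); 3*sqrt(425) = 15*sqrt(17); 3*sqrt(425) = 15*sqrt(17)
Combine: (-2 - 15 + 15)·sqrt(17) = -2*sqrt(17)

-2*sqrt(17)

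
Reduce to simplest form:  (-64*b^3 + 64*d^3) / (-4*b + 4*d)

Factor as (a-b)(a^2+ab+b^2) with a=(4*d), b=(4*b).

16*b^2 + 16*b*d + 16*d^2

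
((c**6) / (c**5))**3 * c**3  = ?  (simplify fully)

Inside the bracket: c**1
Raise to the power 3: c**3
Multiply by c**3: add exponents.

c**6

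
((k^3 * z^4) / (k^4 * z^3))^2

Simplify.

Inside the bracket: (k^-1) * z^1
Raise to the power 2: (k^-2) * z^2

z^2/k^2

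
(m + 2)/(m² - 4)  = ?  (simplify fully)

1/(m - 2)

Factor: m² - 4 = (m + 2)·(m - 2)
Cancel the common factor (m + 2).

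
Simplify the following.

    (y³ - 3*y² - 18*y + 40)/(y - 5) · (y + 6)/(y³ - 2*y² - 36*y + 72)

Factor: y³ - 3*y² - 18*y + 40 = (y + 4)·(y - 2)·(y - 5);  y³ - 2*y² - 36*y + 72 = (y - 2)·(y + 6)·(y - 6)
Cancel the common factors (y - 5), (y - 2), (y + 6).

(y + 4)/(y - 6)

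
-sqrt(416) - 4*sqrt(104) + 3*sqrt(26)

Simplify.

-9*sqrt(26)

sqrt(416) = 4*sqrt(26); 4*sqrt(104) = 8*sqrt(26); 3*sqrt(26) = 3*sqrt(26)
Combine: (-4 - 8 + 3)·sqrt(26) = -9*sqrt(26)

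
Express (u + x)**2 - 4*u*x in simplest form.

(u - x)**2

After expansion: u**2 - 2*u*x + x**2 — a perfect-square trinomial.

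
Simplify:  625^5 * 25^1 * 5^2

5^24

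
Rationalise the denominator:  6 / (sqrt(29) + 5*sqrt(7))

(-3*sqrt(29) + 15*sqrt(7))/73

Multiply numerator and denominator by -5*sqrt(7) + sqrt(29).
Denominator becomes -146; numerator becomes -30*sqrt(7) + 6*sqrt(29).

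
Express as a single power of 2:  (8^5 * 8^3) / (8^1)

2^21

8^5 = 2^15; 8^3 = 2^9; 8^1 = 2^3
Combine exponents: 2^21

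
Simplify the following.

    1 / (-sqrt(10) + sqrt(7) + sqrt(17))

(-7*sqrt(10) + 10*sqrt(7) + sqrt(1190))/140

Group as (sqrt(7) + sqrt(17)) - sqrt(10); multiply by (sqrt(7) + sqrt(17)) + sqrt(10), then rationalise the remaining surd.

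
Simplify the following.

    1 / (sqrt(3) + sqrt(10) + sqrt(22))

Group as (sqrt(3) + sqrt(22)) + sqrt(10); multiply by (sqrt(3) + sqrt(22)) - sqrt(10), then rationalise the remaining surd.

(-4*sqrt(165) - 9*sqrt(22) + 15*sqrt(10) + 29*sqrt(3))/39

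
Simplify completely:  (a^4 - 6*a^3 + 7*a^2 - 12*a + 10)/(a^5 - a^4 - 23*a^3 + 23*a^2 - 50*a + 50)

Factor: a^4 - 6*a^3 + 7*a^2 - 12*a + 10 = (a - 5)*(a^2 + 2)*(a - 1);  a^5 - a^4 - 23*a^3 + 23*a^2 - 50*a + 50 = (a^2 + 2)*(a - 1)*(a - 5)*(a + 5)
Cancel the common factors (a^2 + 2), (a - 5), (a - 1).

1/(a + 5)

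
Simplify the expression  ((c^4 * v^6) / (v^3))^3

Inside the bracket: c^4 * v^3
Raise to the power 3: c^12 * v^9

c^12*v^9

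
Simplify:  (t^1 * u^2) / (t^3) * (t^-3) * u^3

u^5/t^5

Quotient: (t^-2) * u^2
Multiply by (t^-3) * u^3: add exponents.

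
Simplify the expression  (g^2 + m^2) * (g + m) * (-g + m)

-g^4 + m^4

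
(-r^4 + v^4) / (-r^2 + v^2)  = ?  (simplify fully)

-r^4 + v^4 factors as -(r - v)*(r + v)*(r^2 + v^2).

r^2 + v^2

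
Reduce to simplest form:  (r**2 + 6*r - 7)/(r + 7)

Factor: r**2 + 6*r - 7 = (r + 7)*(r - 1)
Cancel the common factor (r + 7).

r - 1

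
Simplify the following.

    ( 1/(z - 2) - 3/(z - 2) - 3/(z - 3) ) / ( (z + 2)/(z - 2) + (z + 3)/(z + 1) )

(-5*z**2 + 7*z + 12)/(2*z**3 - 2*z**2 - 16*z + 12)

Numerator: 1/(z - 2) - 3/(z - 2) - 3/(z - 3) = (-5*z + 12)/(z**2 - 5*z + 6)
Denominator: (z + 2)/(z - 2) + (z + 3)/(z + 1) = (2*z**2 + 4*z - 4)/(z**2 - z - 2)
Divide: ((-5*z + 12)/(z**2 - 5*z + 6)) · ((z**2 - z - 2)/(2*z**2 + 4*z - 4)) = (-5*z**2 + 7*z + 12)/(2*z**3 - 2*z**2 - 16*z + 12)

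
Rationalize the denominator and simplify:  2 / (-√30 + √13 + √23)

Group as (√13 + √23) - √30; multiply by (√13 + √23) + √30, then rationalise the remaining surd.

(-3*√30 + 10*√23 + 20*√13 + √8970)/290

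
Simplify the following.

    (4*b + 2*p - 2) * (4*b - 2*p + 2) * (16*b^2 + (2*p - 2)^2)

256*b^4 - 16*p^4 + 64*p^3 - 96*p^2 + 64*p - 16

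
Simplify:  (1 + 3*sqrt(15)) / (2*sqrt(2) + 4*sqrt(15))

(-3*sqrt(30) - sqrt(2) + 2*sqrt(15) + 90)/116

Multiply numerator and denominator by -2*sqrt(2) + 4*sqrt(15).
Denominator becomes 232; numerator becomes -6*sqrt(30) - 2*sqrt(2) + 4*sqrt(15) + 180.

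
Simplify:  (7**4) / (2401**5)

7**(-16)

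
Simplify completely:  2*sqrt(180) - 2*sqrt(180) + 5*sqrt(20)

10*sqrt(5)

2*sqrt(180) = 12*sqrt(5); 2*sqrt(180) = 12*sqrt(5); 5*sqrt(20) = 10*sqrt(5)
Combine: (12 - 12 + 10)·sqrt(5) = 10*sqrt(5)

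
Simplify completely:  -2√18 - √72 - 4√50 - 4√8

-40*√2

2√18 = 6*√2; √72 = 6*√2; 4√50 = 20*√2; 4√8 = 8*√2
Combine: (-6 - 6 - 20 - 8)·√2 = -40*√2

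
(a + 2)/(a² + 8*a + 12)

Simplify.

Factor: a² + 8*a + 12 = (a + 6)·(a + 2)
Cancel the common factor (a + 2).

1/(a + 6)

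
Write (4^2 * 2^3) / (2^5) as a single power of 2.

4^2 = 2^4; 2^3 = 2^3; 2^5 = 2^5
Combine exponents: 2^2

2^2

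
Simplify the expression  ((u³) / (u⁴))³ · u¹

Inside the bracket: (u^-1)
Raise to the power 3: (u^-3)
Multiply by u¹: add exponents.

u^(-2)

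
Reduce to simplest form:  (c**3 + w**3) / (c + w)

Factor as (a+b)(a**2-ab+b**2) with a=w, b=c.

c**2 - c*w + w**2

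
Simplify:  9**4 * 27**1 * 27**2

9**4 = 3**8; 27**1 = 3**3; 27**2 = 3**6
Combine exponents: 3**17

3**17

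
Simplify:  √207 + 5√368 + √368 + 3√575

√207 = 3*√23; 5√368 = 20*√23; √368 = 4*√23; 3√575 = 15*√23
Combine: (3 + 20 + 4 + 15)·√23 = 42*√23

42*√23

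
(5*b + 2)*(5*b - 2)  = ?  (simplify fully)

(5*b)^2 - (2)^2 = 25*b^2 - 4.

25*b^2 - 4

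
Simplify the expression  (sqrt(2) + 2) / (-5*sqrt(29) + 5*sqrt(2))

(-2*sqrt(29) - sqrt(58) - 2*sqrt(2) - 2)/135

Multiply numerator and denominator by 5*sqrt(2) + 5*sqrt(29).
Denominator becomes -675; numerator becomes 10 + 10*sqrt(2) + 5*sqrt(58) + 10*sqrt(29).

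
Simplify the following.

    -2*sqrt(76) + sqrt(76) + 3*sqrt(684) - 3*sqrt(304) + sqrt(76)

6*sqrt(19)

2*sqrt(76) = 4*sqrt(19); sqrt(76) = 2*sqrt(19); 3*sqrt(684) = 18*sqrt(19); 3*sqrt(304) = 12*sqrt(19); sqrt(76) = 2*sqrt(19)
Combine: (-4 + 2 + 18 - 12 + 2)·sqrt(19) = 6*sqrt(19)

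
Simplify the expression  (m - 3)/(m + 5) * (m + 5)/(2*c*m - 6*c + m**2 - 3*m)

Factor: 2*c*m - 6*c + m**2 - 3*m = (2*c + m)*(m - 3)
Cancel the common factors (m - 3), (m + 5).

1/(2*c + m)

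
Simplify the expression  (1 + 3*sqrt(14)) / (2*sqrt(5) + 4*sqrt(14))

(-3*sqrt(70) - sqrt(5) + 2*sqrt(14) + 84)/102

Multiply numerator and denominator by -2*sqrt(5) + 4*sqrt(14).
Denominator becomes 204; numerator becomes -6*sqrt(70) - 2*sqrt(5) + 4*sqrt(14) + 168.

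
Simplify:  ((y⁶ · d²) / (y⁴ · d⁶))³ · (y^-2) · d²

Inside the bracket: y² · (d^-4)
Raise to the power 3: y⁶ · (d^-12)
Multiply by (y^-2) · d²: add exponents.

y⁴/d^10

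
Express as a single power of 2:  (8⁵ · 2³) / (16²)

2^10

8⁵ = 2^15; 2³ = 2^3; 16² = 2^8
Combine exponents: 2^10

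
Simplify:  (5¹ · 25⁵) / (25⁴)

5¹ = 5^1; 25⁵ = 5^10; 25⁴ = 5^8
Combine exponents: 5^3

5^3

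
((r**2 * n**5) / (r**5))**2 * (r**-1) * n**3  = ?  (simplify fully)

Inside the bracket: (r**-3) * n**5
Raise to the power 2: (r**-6) * n**10
Multiply by (r**-1) * n**3: add exponents.

n**13/r**7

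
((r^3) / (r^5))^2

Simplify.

r^(-4)

Inside the bracket: (r^-2)
Raise to the power 2: (r^-4)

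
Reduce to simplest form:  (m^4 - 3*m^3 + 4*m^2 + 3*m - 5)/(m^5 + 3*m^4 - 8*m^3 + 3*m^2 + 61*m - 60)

(m + 1)/(m^2 + 7*m + 12)

Factor: m^4 - 3*m^3 + 4*m^2 + 3*m - 5 = (m - 1)*(m^2 - 3*m + 5)*(m + 1);  m^5 + 3*m^4 - 8*m^3 + 3*m^2 + 61*m - 60 = (m + 3)*(m^2 - 3*m + 5)*(m + 4)*(m - 1)
Cancel the common factors (m^2 - 3*m + 5), (m - 1).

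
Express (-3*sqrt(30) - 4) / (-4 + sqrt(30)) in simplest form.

(-53 - 8*sqrt(30))/7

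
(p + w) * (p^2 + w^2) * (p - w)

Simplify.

p^4 - w^4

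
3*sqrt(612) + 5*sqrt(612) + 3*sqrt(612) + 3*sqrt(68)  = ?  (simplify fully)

3*sqrt(612) = 18*sqrt(17); 5*sqrt(612) = 30*sqrt(17); 3*sqrt(612) = 18*sqrt(17); 3*sqrt(68) = 6*sqrt(17)
Combine: (18 + 30 + 18 + 6)·sqrt(17) = 72*sqrt(17)

72*sqrt(17)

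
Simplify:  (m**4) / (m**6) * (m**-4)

m**(-6)

Quotient: (m**-2)
Multiply by (m**-4): add exponents.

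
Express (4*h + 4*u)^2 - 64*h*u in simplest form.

After expansion: 16*h^2 - 32*h*u + 16*u^2 — a perfect-square trinomial.

16*(h - u)^2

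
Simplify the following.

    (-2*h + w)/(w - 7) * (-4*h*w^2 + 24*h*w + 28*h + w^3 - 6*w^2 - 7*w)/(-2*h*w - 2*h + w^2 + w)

-4*h + w

Factor: -4*h*w^2 + 24*h*w + 28*h + w^3 - 6*w^2 - 7*w = (w + 1)*(-4*h + w)*(w - 7);  -2*h*w - 2*h + w^2 + w = (w + 1)*(-2*h + w)
Cancel the common factors (w - 7), (-2*h + w), (w + 1).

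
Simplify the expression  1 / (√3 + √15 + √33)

(-7*√15 - 15*√3 + 2*√165 + 5*√33)/15

Group as (√15 + √33) + √3; multiply by (√15 + √33) - √3, then rationalise the remaining surd.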